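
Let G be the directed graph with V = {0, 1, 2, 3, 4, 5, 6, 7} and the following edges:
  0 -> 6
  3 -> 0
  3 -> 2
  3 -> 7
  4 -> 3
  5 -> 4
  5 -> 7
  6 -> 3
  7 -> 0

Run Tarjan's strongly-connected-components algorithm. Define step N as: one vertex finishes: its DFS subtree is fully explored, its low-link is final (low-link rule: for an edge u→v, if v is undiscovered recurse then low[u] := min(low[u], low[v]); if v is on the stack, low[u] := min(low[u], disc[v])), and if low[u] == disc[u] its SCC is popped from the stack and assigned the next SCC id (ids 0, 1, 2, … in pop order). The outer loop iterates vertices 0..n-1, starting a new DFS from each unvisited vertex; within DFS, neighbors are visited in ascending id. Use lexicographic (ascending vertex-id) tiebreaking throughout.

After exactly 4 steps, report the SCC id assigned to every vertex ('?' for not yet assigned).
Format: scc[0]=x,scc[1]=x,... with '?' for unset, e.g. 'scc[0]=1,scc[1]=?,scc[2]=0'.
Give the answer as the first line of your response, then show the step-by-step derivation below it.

scc[0]=?,scc[1]=?,scc[2]=0,scc[3]=?,scc[4]=?,scc[5]=?,scc[6]=?,scc[7]=?

step 1: low=(low[0]=0,low[1]=?,low[2]=3,low[3]=0,low[4]=?,low[5]=?,low[6]=1,low[7]=?); scc=(scc[0]=?,scc[1]=?,scc[2]=0,scc[3]=?,scc[4]=?,scc[5]=?,scc[6]=?,scc[7]=?)
step 2: low=(low[0]=0,low[1]=?,low[2]=3,low[3]=0,low[4]=?,low[5]=?,low[6]=1,low[7]=0); scc=(scc[0]=?,scc[1]=?,scc[2]=0,scc[3]=?,scc[4]=?,scc[5]=?,scc[6]=?,scc[7]=?)
step 3: low=(low[0]=0,low[1]=?,low[2]=3,low[3]=0,low[4]=?,low[5]=?,low[6]=1,low[7]=0); scc=(scc[0]=?,scc[1]=?,scc[2]=0,scc[3]=?,scc[4]=?,scc[5]=?,scc[6]=?,scc[7]=?)
step 4: low=(low[0]=0,low[1]=?,low[2]=3,low[3]=0,low[4]=?,low[5]=?,low[6]=0,low[7]=0); scc=(scc[0]=?,scc[1]=?,scc[2]=0,scc[3]=?,scc[4]=?,scc[5]=?,scc[6]=?,scc[7]=?)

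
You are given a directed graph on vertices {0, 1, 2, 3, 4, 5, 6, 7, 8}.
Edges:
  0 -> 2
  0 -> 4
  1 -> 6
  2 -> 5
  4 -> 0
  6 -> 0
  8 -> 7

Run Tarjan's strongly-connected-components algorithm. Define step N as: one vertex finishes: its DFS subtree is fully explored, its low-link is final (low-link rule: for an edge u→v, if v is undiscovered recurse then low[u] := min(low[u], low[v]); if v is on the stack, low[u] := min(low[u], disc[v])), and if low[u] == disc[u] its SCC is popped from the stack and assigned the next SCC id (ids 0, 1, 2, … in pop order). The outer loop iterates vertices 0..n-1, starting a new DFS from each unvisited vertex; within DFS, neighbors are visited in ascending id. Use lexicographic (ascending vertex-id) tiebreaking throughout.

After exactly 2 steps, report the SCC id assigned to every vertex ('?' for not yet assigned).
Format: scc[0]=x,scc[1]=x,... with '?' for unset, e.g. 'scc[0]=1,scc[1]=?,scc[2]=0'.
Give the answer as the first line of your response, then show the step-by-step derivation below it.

scc[0]=?,scc[1]=?,scc[2]=1,scc[3]=?,scc[4]=?,scc[5]=0,scc[6]=?,scc[7]=?,scc[8]=?

step 1: low=(low[0]=0,low[1]=?,low[2]=1,low[3]=?,low[4]=?,low[5]=2,low[6]=?,low[7]=?,low[8]=?); scc=(scc[0]=?,scc[1]=?,scc[2]=?,scc[3]=?,scc[4]=?,scc[5]=0,scc[6]=?,scc[7]=?,scc[8]=?)
step 2: low=(low[0]=0,low[1]=?,low[2]=1,low[3]=?,low[4]=?,low[5]=2,low[6]=?,low[7]=?,low[8]=?); scc=(scc[0]=?,scc[1]=?,scc[2]=1,scc[3]=?,scc[4]=?,scc[5]=0,scc[6]=?,scc[7]=?,scc[8]=?)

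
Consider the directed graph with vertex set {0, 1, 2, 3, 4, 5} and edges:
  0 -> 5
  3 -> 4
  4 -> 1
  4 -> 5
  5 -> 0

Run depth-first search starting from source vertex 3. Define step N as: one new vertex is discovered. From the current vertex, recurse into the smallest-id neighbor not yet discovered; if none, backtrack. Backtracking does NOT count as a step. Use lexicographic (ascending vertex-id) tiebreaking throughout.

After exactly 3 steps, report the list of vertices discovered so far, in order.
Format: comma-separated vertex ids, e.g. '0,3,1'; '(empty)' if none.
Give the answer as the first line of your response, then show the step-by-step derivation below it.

3,4,1

step 1: discover 3; path=3; order=3
step 2: discover 4; path=3>4; order=3,4
step 3: discover 1; path=3>4>1; order=3,4,1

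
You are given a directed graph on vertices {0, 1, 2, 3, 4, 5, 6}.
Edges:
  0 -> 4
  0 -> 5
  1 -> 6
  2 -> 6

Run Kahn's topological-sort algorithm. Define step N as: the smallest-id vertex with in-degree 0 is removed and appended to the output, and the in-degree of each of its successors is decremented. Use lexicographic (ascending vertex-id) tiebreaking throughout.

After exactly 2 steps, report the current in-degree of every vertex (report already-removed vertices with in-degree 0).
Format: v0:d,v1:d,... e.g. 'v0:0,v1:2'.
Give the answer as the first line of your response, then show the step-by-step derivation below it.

v0:0,v1:0,v2:0,v3:0,v4:0,v5:0,v6:1

step 1: output 0; order=[0]; indeg=(0,0,0,0,0,0,2)
step 2: output 1; order=[0,1]; indeg=(0,0,0,0,0,0,1)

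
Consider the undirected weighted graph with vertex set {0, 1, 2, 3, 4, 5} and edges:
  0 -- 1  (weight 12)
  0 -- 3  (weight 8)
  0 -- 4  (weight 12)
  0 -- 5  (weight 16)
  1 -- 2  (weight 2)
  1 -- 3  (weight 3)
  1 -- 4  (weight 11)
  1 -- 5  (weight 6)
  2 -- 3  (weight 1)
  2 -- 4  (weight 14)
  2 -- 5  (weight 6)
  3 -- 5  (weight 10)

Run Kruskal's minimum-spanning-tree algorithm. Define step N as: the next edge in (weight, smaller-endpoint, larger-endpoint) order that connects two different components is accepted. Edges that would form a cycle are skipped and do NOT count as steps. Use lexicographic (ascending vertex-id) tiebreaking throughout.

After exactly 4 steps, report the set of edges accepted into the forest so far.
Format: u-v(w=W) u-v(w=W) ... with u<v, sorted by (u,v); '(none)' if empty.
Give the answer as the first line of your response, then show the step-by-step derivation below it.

0-3(w=8) 1-2(w=2) 1-5(w=6) 2-3(w=1)

step 1: add edge 2-3 (w=1); MST = {2-3(w=1)}
step 2: add edge 1-2 (w=2); MST = {1-2(w=2) 2-3(w=1)}
step 3: add edge 1-5 (w=6); MST = {1-2(w=2) 1-5(w=6) 2-3(w=1)}
step 4: add edge 0-3 (w=8); MST = {0-3(w=8) 1-2(w=2) 1-5(w=6) 2-3(w=1)}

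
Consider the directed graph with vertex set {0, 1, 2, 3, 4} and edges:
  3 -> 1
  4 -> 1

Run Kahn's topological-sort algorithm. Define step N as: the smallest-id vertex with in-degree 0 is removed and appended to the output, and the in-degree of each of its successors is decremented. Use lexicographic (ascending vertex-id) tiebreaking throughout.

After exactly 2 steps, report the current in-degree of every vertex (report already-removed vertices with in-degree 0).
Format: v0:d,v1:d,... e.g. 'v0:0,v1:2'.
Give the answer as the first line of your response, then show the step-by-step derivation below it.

v0:0,v1:2,v2:0,v3:0,v4:0

step 1: output 0; order=[0]; indeg=(0,2,0,0,0)
step 2: output 2; order=[0,2]; indeg=(0,2,0,0,0)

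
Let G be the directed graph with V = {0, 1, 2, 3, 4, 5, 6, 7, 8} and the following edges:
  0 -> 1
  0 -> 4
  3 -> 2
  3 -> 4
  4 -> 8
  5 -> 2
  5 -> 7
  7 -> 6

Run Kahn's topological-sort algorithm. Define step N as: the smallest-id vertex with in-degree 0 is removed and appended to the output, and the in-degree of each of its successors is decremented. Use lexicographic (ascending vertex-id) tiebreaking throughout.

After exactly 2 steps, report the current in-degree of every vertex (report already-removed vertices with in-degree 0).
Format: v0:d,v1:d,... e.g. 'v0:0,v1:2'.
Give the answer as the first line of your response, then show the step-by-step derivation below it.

v0:0,v1:0,v2:2,v3:0,v4:1,v5:0,v6:1,v7:1,v8:1

step 1: output 0; order=[0]; indeg=(0,0,2,0,1,0,1,1,1)
step 2: output 1; order=[0,1]; indeg=(0,0,2,0,1,0,1,1,1)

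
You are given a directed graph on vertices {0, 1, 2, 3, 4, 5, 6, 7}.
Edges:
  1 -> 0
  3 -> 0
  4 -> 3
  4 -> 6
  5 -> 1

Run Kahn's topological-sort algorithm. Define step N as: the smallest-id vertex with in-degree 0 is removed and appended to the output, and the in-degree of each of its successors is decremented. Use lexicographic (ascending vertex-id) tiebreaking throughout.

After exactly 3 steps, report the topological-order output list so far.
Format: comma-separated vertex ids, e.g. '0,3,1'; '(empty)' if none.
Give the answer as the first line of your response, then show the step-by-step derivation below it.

2,4,3

step 1: output 2; order=[2]; indeg=(2,1,0,1,0,0,1,0)
step 2: output 4; order=[2,4]; indeg=(2,1,0,0,0,0,0,0)
step 3: output 3; order=[2,4,3]; indeg=(1,1,0,0,0,0,0,0)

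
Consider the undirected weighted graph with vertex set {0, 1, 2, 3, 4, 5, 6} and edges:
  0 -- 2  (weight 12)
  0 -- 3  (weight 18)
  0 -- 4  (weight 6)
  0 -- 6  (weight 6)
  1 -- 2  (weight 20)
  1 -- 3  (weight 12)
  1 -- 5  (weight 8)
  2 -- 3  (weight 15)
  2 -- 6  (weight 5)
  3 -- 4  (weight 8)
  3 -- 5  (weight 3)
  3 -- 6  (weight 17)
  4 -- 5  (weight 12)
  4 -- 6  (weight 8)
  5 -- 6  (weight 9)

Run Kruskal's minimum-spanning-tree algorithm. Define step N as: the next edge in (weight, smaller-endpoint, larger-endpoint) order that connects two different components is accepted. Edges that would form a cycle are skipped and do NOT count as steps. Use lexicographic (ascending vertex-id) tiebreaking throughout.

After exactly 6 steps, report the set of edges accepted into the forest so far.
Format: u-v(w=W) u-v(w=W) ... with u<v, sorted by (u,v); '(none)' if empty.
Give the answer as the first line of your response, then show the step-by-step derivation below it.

0-4(w=6) 0-6(w=6) 1-5(w=8) 2-6(w=5) 3-4(w=8) 3-5(w=3)

step 1: add edge 3-5 (w=3); MST = {3-5(w=3)}
step 2: add edge 2-6 (w=5); MST = {2-6(w=5) 3-5(w=3)}
step 3: add edge 0-4 (w=6); MST = {0-4(w=6) 2-6(w=5) 3-5(w=3)}
step 4: add edge 0-6 (w=6); MST = {0-4(w=6) 0-6(w=6) 2-6(w=5) 3-5(w=3)}
step 5: add edge 1-5 (w=8); MST = {0-4(w=6) 0-6(w=6) 1-5(w=8) 2-6(w=5) 3-5(w=3)}
step 6: add edge 3-4 (w=8); MST = {0-4(w=6) 0-6(w=6) 1-5(w=8) 2-6(w=5) 3-4(w=8) 3-5(w=3)}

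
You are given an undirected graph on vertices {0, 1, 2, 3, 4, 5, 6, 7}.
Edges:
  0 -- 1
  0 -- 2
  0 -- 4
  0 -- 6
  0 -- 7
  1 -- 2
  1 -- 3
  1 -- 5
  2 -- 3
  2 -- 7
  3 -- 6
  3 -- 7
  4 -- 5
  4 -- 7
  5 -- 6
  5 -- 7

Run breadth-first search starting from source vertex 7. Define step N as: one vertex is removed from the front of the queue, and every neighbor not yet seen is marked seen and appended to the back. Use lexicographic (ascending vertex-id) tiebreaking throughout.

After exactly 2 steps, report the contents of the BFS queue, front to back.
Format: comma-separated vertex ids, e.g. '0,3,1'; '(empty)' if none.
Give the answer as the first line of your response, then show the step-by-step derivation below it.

2,3,4,5,1,6

step 1: dequeue 7; queue=[0,2,3,4,5]; order=7
step 2: dequeue 0; queue=[2,3,4,5,1,6]; order=7,0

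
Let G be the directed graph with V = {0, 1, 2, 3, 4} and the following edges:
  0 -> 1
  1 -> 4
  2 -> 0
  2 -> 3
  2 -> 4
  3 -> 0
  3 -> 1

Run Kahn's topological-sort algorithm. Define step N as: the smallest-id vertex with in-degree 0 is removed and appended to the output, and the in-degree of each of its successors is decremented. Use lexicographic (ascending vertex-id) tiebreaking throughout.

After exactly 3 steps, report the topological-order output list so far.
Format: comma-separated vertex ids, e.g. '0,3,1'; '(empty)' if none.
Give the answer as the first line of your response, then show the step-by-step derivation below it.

2,3,0

step 1: output 2; order=[2]; indeg=(1,2,0,0,1)
step 2: output 3; order=[2,3]; indeg=(0,1,0,0,1)
step 3: output 0; order=[2,3,0]; indeg=(0,0,0,0,1)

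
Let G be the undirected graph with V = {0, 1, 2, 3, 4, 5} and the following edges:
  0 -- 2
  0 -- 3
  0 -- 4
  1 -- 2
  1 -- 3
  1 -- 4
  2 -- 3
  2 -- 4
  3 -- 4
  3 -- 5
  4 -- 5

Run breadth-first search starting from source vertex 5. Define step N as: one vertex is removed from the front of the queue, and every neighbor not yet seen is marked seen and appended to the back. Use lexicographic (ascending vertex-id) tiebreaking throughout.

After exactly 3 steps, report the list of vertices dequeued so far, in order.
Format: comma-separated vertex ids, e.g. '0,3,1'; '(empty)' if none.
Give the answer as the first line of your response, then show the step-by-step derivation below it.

5,3,4

step 1: dequeue 5; queue=[3,4]; order=5
step 2: dequeue 3; queue=[4,0,1,2]; order=5,3
step 3: dequeue 4; queue=[0,1,2]; order=5,3,4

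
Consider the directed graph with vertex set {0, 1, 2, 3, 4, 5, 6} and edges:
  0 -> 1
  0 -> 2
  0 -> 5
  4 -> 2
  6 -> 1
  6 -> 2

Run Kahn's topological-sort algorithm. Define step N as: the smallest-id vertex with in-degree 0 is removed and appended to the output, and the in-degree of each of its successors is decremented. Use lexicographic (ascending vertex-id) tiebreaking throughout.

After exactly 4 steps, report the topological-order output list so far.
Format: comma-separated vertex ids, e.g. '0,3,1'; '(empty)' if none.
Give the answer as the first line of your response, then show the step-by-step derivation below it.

0,3,4,5

step 1: output 0; order=[0]; indeg=(0,1,2,0,0,0,0)
step 2: output 3; order=[0,3]; indeg=(0,1,2,0,0,0,0)
step 3: output 4; order=[0,3,4]; indeg=(0,1,1,0,0,0,0)
step 4: output 5; order=[0,3,4,5]; indeg=(0,1,1,0,0,0,0)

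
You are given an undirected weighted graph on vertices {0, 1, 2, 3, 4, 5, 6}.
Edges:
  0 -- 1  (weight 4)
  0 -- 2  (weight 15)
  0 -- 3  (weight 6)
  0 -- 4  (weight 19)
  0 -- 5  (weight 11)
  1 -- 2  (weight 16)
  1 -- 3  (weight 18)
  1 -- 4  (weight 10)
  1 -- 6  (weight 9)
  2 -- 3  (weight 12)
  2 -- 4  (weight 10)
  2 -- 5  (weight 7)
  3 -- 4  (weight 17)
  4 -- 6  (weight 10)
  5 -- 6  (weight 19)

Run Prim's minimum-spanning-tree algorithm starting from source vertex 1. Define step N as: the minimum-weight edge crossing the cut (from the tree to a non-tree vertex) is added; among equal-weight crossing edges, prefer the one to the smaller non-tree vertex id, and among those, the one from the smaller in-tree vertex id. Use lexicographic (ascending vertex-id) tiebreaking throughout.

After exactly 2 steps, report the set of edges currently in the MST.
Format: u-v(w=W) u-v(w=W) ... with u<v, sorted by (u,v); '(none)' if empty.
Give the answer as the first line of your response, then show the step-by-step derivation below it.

0-1(w=4) 0-3(w=6)

step 1: add edge 0-1 (w=4); MST = {0-1(w=4)}
step 2: add edge 0-3 (w=6); MST = {0-1(w=4) 0-3(w=6)}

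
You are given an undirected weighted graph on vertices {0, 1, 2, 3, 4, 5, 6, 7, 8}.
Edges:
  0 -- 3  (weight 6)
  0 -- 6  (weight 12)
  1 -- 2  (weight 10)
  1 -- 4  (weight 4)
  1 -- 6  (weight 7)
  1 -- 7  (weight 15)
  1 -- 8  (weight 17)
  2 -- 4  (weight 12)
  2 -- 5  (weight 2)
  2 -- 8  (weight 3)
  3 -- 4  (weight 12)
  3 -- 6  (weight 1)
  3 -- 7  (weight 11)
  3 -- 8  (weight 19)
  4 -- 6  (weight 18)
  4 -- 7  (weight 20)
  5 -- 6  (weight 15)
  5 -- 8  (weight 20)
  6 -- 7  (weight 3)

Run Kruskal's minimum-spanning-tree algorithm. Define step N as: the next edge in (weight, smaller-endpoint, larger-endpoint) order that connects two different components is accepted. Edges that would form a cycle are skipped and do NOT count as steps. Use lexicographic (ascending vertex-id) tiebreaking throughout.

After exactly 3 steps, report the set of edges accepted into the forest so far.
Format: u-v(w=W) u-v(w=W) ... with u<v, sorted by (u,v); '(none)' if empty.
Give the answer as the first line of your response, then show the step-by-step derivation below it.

2-5(w=2) 2-8(w=3) 3-6(w=1)

step 1: add edge 3-6 (w=1); MST = {3-6(w=1)}
step 2: add edge 2-5 (w=2); MST = {2-5(w=2) 3-6(w=1)}
step 3: add edge 2-8 (w=3); MST = {2-5(w=2) 2-8(w=3) 3-6(w=1)}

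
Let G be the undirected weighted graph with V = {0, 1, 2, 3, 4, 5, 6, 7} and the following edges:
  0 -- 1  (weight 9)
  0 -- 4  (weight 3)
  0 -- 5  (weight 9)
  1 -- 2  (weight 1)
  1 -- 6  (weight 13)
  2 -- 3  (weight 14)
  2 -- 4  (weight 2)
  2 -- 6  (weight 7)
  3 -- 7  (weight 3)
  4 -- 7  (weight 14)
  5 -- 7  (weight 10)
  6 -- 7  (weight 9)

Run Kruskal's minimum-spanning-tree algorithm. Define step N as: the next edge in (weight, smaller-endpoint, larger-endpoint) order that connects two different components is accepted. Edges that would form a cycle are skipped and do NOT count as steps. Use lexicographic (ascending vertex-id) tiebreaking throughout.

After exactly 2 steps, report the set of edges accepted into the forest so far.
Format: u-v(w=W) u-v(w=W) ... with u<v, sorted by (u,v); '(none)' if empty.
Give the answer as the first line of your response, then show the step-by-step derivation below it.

1-2(w=1) 2-4(w=2)

step 1: add edge 1-2 (w=1); MST = {1-2(w=1)}
step 2: add edge 2-4 (w=2); MST = {1-2(w=1) 2-4(w=2)}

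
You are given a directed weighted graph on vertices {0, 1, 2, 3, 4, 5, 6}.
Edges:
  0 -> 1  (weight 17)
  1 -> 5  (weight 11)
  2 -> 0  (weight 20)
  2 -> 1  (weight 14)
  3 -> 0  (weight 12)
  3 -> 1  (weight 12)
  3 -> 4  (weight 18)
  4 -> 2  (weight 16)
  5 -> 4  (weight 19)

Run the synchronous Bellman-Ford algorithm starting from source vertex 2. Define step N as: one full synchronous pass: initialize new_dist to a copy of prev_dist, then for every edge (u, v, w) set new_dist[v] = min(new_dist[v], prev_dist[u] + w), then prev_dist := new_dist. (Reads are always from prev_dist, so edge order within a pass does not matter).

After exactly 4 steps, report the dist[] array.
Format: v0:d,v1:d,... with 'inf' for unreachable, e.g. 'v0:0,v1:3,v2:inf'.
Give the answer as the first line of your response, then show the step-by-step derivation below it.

v0:20,v1:14,v2:0,v3:inf,v4:44,v5:25,v6:inf

step 1: dist = v0:20,v1:14,v2:0,v3:inf,v4:inf,v5:inf,v6:inf
step 2: dist = v0:20,v1:14,v2:0,v3:inf,v4:inf,v5:25,v6:inf
step 3: dist = v0:20,v1:14,v2:0,v3:inf,v4:44,v5:25,v6:inf
step 4: dist = v0:20,v1:14,v2:0,v3:inf,v4:44,v5:25,v6:inf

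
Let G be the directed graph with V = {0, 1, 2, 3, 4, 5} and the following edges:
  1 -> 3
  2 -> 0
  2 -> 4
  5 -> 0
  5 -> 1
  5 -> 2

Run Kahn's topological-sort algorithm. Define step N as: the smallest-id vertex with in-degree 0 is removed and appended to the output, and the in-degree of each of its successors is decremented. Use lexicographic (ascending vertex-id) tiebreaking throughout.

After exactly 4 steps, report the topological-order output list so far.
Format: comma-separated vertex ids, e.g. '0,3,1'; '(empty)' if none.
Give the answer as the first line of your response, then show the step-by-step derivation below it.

5,1,2,0

step 1: output 5; order=[5]; indeg=(1,0,0,1,1,0)
step 2: output 1; order=[5,1]; indeg=(1,0,0,0,1,0)
step 3: output 2; order=[5,1,2]; indeg=(0,0,0,0,0,0)
step 4: output 0; order=[5,1,2,0]; indeg=(0,0,0,0,0,0)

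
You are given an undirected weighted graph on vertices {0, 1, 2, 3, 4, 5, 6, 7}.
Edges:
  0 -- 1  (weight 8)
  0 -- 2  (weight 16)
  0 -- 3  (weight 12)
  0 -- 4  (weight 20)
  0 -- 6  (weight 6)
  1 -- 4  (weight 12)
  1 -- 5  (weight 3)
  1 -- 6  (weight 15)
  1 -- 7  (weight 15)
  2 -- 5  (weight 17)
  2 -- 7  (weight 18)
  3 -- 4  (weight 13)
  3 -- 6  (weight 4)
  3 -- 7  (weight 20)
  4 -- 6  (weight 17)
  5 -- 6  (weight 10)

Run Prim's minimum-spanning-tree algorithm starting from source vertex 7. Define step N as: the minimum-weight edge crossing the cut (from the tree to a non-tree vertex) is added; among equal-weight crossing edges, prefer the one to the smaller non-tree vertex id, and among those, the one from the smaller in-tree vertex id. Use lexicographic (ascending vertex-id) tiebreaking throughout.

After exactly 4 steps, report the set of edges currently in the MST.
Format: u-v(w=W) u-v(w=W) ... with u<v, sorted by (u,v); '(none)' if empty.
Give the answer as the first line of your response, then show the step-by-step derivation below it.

0-1(w=8) 0-6(w=6) 1-5(w=3) 1-7(w=15)

step 1: add edge 1-7 (w=15); MST = {1-7(w=15)}
step 2: add edge 1-5 (w=3); MST = {1-5(w=3) 1-7(w=15)}
step 3: add edge 0-1 (w=8); MST = {0-1(w=8) 1-5(w=3) 1-7(w=15)}
step 4: add edge 0-6 (w=6); MST = {0-1(w=8) 0-6(w=6) 1-5(w=3) 1-7(w=15)}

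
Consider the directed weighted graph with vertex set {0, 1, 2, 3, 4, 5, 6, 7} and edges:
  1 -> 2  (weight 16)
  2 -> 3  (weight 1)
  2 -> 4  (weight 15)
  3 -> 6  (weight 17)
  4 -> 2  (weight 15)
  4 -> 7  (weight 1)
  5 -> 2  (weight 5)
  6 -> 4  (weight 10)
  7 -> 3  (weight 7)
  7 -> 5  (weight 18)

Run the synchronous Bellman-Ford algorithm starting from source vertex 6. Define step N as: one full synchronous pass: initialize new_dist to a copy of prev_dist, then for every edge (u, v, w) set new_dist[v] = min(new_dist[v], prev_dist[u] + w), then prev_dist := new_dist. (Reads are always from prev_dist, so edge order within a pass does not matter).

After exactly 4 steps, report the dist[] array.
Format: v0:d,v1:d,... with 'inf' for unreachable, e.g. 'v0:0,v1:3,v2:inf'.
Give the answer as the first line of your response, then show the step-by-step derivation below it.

v0:inf,v1:inf,v2:25,v3:18,v4:10,v5:29,v6:0,v7:11

step 1: dist = v0:inf,v1:inf,v2:inf,v3:inf,v4:10,v5:inf,v6:0,v7:inf
step 2: dist = v0:inf,v1:inf,v2:25,v3:inf,v4:10,v5:inf,v6:0,v7:11
step 3: dist = v0:inf,v1:inf,v2:25,v3:18,v4:10,v5:29,v6:0,v7:11
step 4: dist = v0:inf,v1:inf,v2:25,v3:18,v4:10,v5:29,v6:0,v7:11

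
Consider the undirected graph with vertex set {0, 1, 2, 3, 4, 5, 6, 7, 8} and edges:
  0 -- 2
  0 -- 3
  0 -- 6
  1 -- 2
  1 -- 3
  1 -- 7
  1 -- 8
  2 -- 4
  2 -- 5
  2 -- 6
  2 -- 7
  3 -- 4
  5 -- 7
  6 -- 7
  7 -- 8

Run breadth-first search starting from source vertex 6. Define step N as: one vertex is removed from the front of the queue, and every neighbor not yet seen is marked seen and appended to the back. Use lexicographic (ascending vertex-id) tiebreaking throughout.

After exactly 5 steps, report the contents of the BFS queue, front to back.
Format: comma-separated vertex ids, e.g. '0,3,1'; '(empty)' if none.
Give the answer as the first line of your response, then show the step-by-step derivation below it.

1,4,5,8

step 1: dequeue 6; queue=[0,2,7]; order=6
step 2: dequeue 0; queue=[2,7,3]; order=6,0
step 3: dequeue 2; queue=[7,3,1,4,5]; order=6,0,2
step 4: dequeue 7; queue=[3,1,4,5,8]; order=6,0,2,7
step 5: dequeue 3; queue=[1,4,5,8]; order=6,0,2,7,3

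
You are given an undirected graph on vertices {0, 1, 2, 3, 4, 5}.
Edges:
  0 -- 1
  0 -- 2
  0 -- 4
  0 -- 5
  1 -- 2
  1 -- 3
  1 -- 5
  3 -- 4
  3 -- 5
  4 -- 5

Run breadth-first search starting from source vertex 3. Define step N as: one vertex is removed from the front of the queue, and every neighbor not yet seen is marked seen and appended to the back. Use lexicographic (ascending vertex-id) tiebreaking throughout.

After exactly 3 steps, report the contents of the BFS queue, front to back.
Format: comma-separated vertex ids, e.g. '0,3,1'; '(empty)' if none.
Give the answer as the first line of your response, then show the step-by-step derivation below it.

5,0,2

step 1: dequeue 3; queue=[1,4,5]; order=3
step 2: dequeue 1; queue=[4,5,0,2]; order=3,1
step 3: dequeue 4; queue=[5,0,2]; order=3,1,4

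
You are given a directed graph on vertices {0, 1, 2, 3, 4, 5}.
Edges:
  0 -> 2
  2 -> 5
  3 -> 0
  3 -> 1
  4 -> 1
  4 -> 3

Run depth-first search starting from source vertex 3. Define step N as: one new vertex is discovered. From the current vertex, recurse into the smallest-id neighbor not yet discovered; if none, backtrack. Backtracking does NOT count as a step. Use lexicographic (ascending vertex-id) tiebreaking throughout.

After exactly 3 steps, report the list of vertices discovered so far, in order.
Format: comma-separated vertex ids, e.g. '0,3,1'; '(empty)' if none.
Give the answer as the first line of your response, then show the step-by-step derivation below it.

3,0,2

step 1: discover 3; path=3; order=3
step 2: discover 0; path=3>0; order=3,0
step 3: discover 2; path=3>0>2; order=3,0,2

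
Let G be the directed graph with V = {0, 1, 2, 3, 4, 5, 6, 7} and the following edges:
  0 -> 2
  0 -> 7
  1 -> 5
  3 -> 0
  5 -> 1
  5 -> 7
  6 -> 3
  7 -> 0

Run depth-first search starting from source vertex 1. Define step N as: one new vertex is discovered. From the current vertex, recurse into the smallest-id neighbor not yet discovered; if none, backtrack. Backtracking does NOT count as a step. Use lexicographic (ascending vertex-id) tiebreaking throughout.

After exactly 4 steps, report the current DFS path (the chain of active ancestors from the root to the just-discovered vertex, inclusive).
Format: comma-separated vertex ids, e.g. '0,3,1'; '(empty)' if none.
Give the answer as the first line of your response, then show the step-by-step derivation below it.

1,5,7,0

step 1: discover 1; path=1; order=1
step 2: discover 5; path=1>5; order=1,5
step 3: discover 7; path=1>5>7; order=1,5,7
step 4: discover 0; path=1>5>7>0; order=1,5,7,0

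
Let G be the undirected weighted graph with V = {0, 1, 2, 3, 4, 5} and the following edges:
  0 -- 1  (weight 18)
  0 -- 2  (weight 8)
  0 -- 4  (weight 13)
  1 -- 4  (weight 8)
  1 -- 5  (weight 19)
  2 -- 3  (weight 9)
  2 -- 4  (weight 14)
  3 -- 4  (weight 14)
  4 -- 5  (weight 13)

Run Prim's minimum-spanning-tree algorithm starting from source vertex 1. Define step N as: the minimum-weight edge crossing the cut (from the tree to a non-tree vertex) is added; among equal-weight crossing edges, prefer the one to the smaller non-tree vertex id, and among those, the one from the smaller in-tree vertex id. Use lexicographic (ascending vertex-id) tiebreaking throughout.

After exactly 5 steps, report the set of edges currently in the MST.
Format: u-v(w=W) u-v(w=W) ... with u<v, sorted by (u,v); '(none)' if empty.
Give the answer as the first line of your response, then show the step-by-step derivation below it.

0-2(w=8) 0-4(w=13) 1-4(w=8) 2-3(w=9) 4-5(w=13)

step 1: add edge 1-4 (w=8); MST = {1-4(w=8)}
step 2: add edge 0-4 (w=13); MST = {0-4(w=13) 1-4(w=8)}
step 3: add edge 0-2 (w=8); MST = {0-2(w=8) 0-4(w=13) 1-4(w=8)}
step 4: add edge 2-3 (w=9); MST = {0-2(w=8) 0-4(w=13) 1-4(w=8) 2-3(w=9)}
step 5: add edge 4-5 (w=13); MST = {0-2(w=8) 0-4(w=13) 1-4(w=8) 2-3(w=9) 4-5(w=13)}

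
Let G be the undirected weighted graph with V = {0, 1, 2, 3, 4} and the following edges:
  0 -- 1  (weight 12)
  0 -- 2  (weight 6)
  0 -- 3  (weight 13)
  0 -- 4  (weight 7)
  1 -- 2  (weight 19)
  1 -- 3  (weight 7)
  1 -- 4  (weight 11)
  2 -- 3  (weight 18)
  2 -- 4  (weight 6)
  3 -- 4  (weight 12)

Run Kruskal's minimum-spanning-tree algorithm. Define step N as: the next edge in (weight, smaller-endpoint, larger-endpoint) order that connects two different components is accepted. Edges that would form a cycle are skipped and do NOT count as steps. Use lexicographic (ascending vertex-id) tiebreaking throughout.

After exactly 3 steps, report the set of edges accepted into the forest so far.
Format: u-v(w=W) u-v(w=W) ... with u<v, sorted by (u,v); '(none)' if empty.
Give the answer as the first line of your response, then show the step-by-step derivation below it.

0-2(w=6) 1-3(w=7) 2-4(w=6)

step 1: add edge 0-2 (w=6); MST = {0-2(w=6)}
step 2: add edge 2-4 (w=6); MST = {0-2(w=6) 2-4(w=6)}
step 3: add edge 1-3 (w=7); MST = {0-2(w=6) 1-3(w=7) 2-4(w=6)}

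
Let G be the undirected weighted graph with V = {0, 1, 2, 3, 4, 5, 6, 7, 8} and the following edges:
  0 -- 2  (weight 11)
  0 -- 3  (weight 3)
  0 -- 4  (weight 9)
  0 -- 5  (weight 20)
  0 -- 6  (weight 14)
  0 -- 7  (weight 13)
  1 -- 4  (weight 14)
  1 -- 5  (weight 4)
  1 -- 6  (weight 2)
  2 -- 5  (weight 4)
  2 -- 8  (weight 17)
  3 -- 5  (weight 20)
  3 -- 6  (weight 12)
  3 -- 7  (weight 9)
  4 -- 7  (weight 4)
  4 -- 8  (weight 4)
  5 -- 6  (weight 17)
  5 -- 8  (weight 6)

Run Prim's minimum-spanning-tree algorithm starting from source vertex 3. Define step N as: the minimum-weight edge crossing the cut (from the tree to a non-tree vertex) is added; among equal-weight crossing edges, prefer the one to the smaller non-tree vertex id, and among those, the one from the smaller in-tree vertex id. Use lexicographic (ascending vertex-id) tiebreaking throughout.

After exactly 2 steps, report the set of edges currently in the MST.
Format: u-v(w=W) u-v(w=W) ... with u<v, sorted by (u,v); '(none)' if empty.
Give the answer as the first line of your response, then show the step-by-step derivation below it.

0-3(w=3) 0-4(w=9)

step 1: add edge 0-3 (w=3); MST = {0-3(w=3)}
step 2: add edge 0-4 (w=9); MST = {0-3(w=3) 0-4(w=9)}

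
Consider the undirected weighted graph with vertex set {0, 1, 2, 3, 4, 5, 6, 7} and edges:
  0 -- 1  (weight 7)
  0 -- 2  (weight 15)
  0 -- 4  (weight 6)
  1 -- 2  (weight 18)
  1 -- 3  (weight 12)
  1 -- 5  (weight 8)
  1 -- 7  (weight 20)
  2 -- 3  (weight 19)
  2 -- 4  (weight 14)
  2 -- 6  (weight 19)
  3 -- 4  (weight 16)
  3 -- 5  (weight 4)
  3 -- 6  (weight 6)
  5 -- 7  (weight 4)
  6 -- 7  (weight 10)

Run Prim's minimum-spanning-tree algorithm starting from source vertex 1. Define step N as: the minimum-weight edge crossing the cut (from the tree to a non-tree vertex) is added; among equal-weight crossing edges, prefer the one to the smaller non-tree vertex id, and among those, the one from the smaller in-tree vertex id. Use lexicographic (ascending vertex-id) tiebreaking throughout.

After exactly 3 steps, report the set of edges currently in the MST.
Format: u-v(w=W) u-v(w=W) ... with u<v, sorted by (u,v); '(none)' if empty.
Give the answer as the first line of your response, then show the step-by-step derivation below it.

0-1(w=7) 0-4(w=6) 1-5(w=8)

step 1: add edge 0-1 (w=7); MST = {0-1(w=7)}
step 2: add edge 0-4 (w=6); MST = {0-1(w=7) 0-4(w=6)}
step 3: add edge 1-5 (w=8); MST = {0-1(w=7) 0-4(w=6) 1-5(w=8)}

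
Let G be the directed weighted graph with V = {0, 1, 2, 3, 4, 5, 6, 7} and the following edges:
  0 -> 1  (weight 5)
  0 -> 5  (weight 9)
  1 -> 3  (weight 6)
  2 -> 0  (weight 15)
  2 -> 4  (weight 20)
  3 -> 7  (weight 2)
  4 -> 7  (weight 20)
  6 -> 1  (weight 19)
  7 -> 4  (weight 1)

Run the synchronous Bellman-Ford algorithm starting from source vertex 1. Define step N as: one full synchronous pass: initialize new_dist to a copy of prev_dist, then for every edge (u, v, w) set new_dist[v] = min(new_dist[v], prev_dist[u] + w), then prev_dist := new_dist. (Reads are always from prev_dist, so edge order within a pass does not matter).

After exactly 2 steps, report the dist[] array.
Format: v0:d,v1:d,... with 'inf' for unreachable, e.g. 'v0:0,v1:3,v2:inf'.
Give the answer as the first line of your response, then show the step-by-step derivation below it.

v0:inf,v1:0,v2:inf,v3:6,v4:inf,v5:inf,v6:inf,v7:8

step 1: dist = v0:inf,v1:0,v2:inf,v3:6,v4:inf,v5:inf,v6:inf,v7:inf
step 2: dist = v0:inf,v1:0,v2:inf,v3:6,v4:inf,v5:inf,v6:inf,v7:8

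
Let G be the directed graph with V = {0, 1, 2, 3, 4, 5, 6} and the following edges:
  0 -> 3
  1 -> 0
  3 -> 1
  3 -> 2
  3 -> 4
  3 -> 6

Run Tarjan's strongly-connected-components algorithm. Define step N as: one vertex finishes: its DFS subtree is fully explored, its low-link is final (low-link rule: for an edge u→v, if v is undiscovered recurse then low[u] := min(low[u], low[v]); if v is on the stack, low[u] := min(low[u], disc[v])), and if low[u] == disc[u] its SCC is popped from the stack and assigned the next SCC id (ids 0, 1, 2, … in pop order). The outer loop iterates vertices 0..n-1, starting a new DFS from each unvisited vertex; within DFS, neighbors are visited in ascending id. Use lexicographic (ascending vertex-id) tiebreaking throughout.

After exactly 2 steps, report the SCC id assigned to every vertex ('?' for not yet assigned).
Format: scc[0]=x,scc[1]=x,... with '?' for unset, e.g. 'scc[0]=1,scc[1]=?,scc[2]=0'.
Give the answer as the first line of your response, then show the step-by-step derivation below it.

scc[0]=?,scc[1]=?,scc[2]=0,scc[3]=?,scc[4]=?,scc[5]=?,scc[6]=?

step 1: low=(low[0]=0,low[1]=0,low[2]=?,low[3]=1,low[4]=?,low[5]=?,low[6]=?); scc=(scc[0]=?,scc[1]=?,scc[2]=?,scc[3]=?,scc[4]=?,scc[5]=?,scc[6]=?)
step 2: low=(low[0]=0,low[1]=0,low[2]=3,low[3]=0,low[4]=?,low[5]=?,low[6]=?); scc=(scc[0]=?,scc[1]=?,scc[2]=0,scc[3]=?,scc[4]=?,scc[5]=?,scc[6]=?)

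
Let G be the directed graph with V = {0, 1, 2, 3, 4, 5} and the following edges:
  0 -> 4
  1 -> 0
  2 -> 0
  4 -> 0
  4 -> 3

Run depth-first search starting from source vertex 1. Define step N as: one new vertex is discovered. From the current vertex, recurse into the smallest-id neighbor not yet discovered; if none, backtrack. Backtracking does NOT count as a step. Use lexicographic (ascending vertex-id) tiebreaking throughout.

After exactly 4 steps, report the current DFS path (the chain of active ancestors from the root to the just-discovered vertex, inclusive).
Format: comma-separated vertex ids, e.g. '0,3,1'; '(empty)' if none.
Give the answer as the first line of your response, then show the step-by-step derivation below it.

1,0,4,3

step 1: discover 1; path=1; order=1
step 2: discover 0; path=1>0; order=1,0
step 3: discover 4; path=1>0>4; order=1,0,4
step 4: discover 3; path=1>0>4>3; order=1,0,4,3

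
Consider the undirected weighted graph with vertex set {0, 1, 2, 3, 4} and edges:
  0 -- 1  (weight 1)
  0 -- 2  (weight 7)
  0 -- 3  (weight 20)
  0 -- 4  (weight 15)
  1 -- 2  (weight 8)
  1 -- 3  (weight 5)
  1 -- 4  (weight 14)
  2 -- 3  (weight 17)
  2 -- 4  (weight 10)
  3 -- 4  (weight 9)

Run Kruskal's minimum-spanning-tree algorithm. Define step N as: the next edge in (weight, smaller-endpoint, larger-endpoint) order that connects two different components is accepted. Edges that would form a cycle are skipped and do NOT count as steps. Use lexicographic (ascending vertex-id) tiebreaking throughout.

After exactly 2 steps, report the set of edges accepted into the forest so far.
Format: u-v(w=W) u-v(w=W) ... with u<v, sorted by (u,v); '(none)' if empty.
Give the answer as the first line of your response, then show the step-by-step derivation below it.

0-1(w=1) 1-3(w=5)

step 1: add edge 0-1 (w=1); MST = {0-1(w=1)}
step 2: add edge 1-3 (w=5); MST = {0-1(w=1) 1-3(w=5)}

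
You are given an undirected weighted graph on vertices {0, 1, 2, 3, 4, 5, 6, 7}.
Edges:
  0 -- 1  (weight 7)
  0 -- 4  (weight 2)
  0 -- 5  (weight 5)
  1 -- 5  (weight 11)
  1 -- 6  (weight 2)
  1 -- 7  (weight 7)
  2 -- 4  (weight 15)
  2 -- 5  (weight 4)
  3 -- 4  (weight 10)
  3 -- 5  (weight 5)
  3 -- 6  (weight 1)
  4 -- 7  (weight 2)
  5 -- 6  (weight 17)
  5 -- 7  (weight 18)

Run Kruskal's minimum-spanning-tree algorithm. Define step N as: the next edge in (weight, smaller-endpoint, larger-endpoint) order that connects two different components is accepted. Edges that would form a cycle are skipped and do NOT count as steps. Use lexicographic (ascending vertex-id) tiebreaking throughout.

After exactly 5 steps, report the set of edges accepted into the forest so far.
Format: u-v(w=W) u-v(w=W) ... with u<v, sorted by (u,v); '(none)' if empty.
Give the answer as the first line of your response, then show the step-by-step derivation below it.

0-4(w=2) 1-6(w=2) 2-5(w=4) 3-6(w=1) 4-7(w=2)

step 1: add edge 3-6 (w=1); MST = {3-6(w=1)}
step 2: add edge 0-4 (w=2); MST = {0-4(w=2) 3-6(w=1)}
step 3: add edge 1-6 (w=2); MST = {0-4(w=2) 1-6(w=2) 3-6(w=1)}
step 4: add edge 4-7 (w=2); MST = {0-4(w=2) 1-6(w=2) 3-6(w=1) 4-7(w=2)}
step 5: add edge 2-5 (w=4); MST = {0-4(w=2) 1-6(w=2) 2-5(w=4) 3-6(w=1) 4-7(w=2)}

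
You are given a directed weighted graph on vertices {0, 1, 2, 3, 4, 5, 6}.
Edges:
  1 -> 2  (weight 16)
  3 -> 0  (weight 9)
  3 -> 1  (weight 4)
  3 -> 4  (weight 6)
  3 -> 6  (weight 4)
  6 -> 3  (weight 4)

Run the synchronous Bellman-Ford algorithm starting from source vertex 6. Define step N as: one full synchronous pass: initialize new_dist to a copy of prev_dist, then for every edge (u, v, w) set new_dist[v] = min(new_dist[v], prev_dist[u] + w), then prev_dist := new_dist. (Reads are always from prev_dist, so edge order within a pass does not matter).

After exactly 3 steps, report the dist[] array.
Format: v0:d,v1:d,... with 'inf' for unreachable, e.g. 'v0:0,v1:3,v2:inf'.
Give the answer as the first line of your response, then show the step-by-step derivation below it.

v0:13,v1:8,v2:24,v3:4,v4:10,v5:inf,v6:0

step 1: dist = v0:inf,v1:inf,v2:inf,v3:4,v4:inf,v5:inf,v6:0
step 2: dist = v0:13,v1:8,v2:inf,v3:4,v4:10,v5:inf,v6:0
step 3: dist = v0:13,v1:8,v2:24,v3:4,v4:10,v5:inf,v6:0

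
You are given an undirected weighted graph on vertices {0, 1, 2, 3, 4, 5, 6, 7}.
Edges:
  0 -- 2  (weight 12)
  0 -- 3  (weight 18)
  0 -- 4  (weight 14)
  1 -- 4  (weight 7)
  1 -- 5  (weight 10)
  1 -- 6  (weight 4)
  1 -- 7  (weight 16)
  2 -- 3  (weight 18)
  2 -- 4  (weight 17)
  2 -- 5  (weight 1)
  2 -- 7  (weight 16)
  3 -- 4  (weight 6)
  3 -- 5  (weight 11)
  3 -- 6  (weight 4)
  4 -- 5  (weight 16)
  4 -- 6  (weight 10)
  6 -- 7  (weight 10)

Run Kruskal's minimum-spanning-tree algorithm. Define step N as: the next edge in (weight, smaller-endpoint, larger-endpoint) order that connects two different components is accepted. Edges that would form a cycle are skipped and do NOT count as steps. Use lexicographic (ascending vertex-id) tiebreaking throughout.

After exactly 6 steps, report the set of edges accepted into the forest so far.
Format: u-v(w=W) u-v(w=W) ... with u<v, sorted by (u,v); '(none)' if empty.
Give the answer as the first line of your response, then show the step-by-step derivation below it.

1-5(w=10) 1-6(w=4) 2-5(w=1) 3-4(w=6) 3-6(w=4) 6-7(w=10)

step 1: add edge 2-5 (w=1); MST = {2-5(w=1)}
step 2: add edge 1-6 (w=4); MST = {1-6(w=4) 2-5(w=1)}
step 3: add edge 3-6 (w=4); MST = {1-6(w=4) 2-5(w=1) 3-6(w=4)}
step 4: add edge 3-4 (w=6); MST = {1-6(w=4) 2-5(w=1) 3-4(w=6) 3-6(w=4)}
step 5: add edge 1-5 (w=10); MST = {1-5(w=10) 1-6(w=4) 2-5(w=1) 3-4(w=6) 3-6(w=4)}
step 6: add edge 6-7 (w=10); MST = {1-5(w=10) 1-6(w=4) 2-5(w=1) 3-4(w=6) 3-6(w=4) 6-7(w=10)}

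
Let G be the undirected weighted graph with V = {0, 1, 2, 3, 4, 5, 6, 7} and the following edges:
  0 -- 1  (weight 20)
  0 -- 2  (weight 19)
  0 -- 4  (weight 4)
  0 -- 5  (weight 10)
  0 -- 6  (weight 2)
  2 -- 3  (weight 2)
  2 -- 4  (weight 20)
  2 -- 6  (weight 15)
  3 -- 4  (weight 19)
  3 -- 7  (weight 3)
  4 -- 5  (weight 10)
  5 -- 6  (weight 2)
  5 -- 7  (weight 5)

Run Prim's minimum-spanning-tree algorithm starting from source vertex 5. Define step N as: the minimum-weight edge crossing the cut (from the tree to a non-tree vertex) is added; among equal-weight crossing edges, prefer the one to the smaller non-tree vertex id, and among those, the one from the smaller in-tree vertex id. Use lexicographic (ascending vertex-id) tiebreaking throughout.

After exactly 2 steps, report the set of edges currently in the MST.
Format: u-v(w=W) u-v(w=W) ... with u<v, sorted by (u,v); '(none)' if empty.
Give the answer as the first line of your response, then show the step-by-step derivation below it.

0-6(w=2) 5-6(w=2)

step 1: add edge 5-6 (w=2); MST = {5-6(w=2)}
step 2: add edge 0-6 (w=2); MST = {0-6(w=2) 5-6(w=2)}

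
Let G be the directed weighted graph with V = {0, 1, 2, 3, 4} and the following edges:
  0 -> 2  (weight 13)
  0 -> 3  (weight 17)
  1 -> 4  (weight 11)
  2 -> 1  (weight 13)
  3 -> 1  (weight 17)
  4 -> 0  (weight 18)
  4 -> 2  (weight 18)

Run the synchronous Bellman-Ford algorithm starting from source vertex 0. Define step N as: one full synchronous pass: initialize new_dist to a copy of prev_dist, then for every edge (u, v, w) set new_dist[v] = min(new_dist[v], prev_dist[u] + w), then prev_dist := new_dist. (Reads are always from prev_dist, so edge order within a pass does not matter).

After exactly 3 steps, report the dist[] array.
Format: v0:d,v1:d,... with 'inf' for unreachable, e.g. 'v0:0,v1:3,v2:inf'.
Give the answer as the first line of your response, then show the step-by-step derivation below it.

v0:0,v1:26,v2:13,v3:17,v4:37

step 1: dist = v0:0,v1:inf,v2:13,v3:17,v4:inf
step 2: dist = v0:0,v1:26,v2:13,v3:17,v4:inf
step 3: dist = v0:0,v1:26,v2:13,v3:17,v4:37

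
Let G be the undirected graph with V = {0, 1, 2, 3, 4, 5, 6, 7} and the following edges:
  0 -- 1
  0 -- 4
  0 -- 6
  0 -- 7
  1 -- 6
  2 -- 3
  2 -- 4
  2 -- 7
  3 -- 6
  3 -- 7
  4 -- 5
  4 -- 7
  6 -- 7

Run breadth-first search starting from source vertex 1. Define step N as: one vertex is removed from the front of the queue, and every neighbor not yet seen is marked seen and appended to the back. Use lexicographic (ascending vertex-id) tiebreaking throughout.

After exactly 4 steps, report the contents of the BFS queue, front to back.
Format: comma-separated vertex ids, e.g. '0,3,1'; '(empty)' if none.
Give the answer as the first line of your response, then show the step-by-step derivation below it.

7,3,2,5

step 1: dequeue 1; queue=[0,6]; order=1
step 2: dequeue 0; queue=[6,4,7]; order=1,0
step 3: dequeue 6; queue=[4,7,3]; order=1,0,6
step 4: dequeue 4; queue=[7,3,2,5]; order=1,0,6,4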